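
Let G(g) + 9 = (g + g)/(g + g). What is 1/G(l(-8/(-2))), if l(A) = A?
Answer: -⅛ ≈ -0.12500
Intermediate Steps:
G(g) = -8 (G(g) = -9 + (g + g)/(g + g) = -9 + (2*g)/((2*g)) = -9 + (2*g)*(1/(2*g)) = -9 + 1 = -8)
1/G(l(-8/(-2))) = 1/(-8) = -⅛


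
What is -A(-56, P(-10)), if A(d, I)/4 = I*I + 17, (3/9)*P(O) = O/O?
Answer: -104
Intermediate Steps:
P(O) = 3 (P(O) = 3*(O/O) = 3*1 = 3)
A(d, I) = 68 + 4*I**2 (A(d, I) = 4*(I*I + 17) = 4*(I**2 + 17) = 4*(17 + I**2) = 68 + 4*I**2)
-A(-56, P(-10)) = -(68 + 4*3**2) = -(68 + 4*9) = -(68 + 36) = -1*104 = -104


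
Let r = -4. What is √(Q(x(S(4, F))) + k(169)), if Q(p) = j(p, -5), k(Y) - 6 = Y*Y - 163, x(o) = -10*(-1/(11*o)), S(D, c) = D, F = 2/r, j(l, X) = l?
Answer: √13747646/22 ≈ 168.54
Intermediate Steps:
F = -½ (F = 2/(-4) = 2*(-¼) = -½ ≈ -0.50000)
x(o) = 10/(11*o) (x(o) = -(-10)/(11*o) = 10/(11*o))
k(Y) = -157 + Y² (k(Y) = 6 + (Y*Y - 163) = 6 + (Y² - 163) = 6 + (-163 + Y²) = -157 + Y²)
Q(p) = p
√(Q(x(S(4, F))) + k(169)) = √((10/11)/4 + (-157 + 169²)) = √((10/11)*(¼) + (-157 + 28561)) = √(5/22 + 28404) = √(624893/22) = √13747646/22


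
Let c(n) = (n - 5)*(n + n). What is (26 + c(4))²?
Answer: 324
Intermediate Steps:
c(n) = 2*n*(-5 + n) (c(n) = (-5 + n)*(2*n) = 2*n*(-5 + n))
(26 + c(4))² = (26 + 2*4*(-5 + 4))² = (26 + 2*4*(-1))² = (26 - 8)² = 18² = 324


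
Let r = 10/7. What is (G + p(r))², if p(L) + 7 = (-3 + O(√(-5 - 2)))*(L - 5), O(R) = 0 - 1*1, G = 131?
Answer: 937024/49 ≈ 19123.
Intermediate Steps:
O(R) = -1 (O(R) = 0 - 1 = -1)
r = 10/7 (r = 10*(⅐) = 10/7 ≈ 1.4286)
p(L) = 13 - 4*L (p(L) = -7 + (-3 - 1)*(L - 5) = -7 - 4*(-5 + L) = -7 + (20 - 4*L) = 13 - 4*L)
(G + p(r))² = (131 + (13 - 4*10/7))² = (131 + (13 - 40/7))² = (131 + 51/7)² = (968/7)² = 937024/49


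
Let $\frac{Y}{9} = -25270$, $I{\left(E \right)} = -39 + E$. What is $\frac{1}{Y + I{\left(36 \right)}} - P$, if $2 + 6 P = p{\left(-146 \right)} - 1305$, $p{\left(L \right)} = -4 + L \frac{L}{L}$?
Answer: $\frac{36818875}{151622} \approx 242.83$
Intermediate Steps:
$p{\left(L \right)} = -4 + L$ ($p{\left(L \right)} = -4 + L 1 = -4 + L$)
$P = - \frac{1457}{6}$ ($P = - \frac{1}{3} + \frac{\left(-4 - 146\right) - 1305}{6} = - \frac{1}{3} + \frac{-150 - 1305}{6} = - \frac{1}{3} + \frac{1}{6} \left(-1455\right) = - \frac{1}{3} - \frac{485}{2} = - \frac{1457}{6} \approx -242.83$)
$Y = -227430$ ($Y = 9 \left(-25270\right) = -227430$)
$\frac{1}{Y + I{\left(36 \right)}} - P = \frac{1}{-227430 + \left(-39 + 36\right)} - - \frac{1457}{6} = \frac{1}{-227430 - 3} + \frac{1457}{6} = \frac{1}{-227433} + \frac{1457}{6} = - \frac{1}{227433} + \frac{1457}{6} = \frac{36818875}{151622}$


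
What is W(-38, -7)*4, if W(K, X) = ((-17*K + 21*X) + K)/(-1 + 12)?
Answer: 1844/11 ≈ 167.64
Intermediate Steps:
W(K, X) = -16*K/11 + 21*X/11 (W(K, X) = (-16*K + 21*X)/11 = (-16*K + 21*X)*(1/11) = -16*K/11 + 21*X/11)
W(-38, -7)*4 = (-16/11*(-38) + (21/11)*(-7))*4 = (608/11 - 147/11)*4 = (461/11)*4 = 1844/11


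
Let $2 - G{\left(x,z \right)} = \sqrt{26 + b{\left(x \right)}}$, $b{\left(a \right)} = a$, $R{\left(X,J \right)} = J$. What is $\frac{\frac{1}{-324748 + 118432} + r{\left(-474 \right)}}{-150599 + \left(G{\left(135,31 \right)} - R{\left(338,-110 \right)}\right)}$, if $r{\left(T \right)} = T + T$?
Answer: $\frac{29433386496103}{4672301666142528} - \frac{195587569 \sqrt{161}}{4672301666142528} \approx 0.006299$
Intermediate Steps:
$r{\left(T \right)} = 2 T$
$G{\left(x,z \right)} = 2 - \sqrt{26 + x}$
$\frac{\frac{1}{-324748 + 118432} + r{\left(-474 \right)}}{-150599 + \left(G{\left(135,31 \right)} - R{\left(338,-110 \right)}\right)} = \frac{\frac{1}{-324748 + 118432} + 2 \left(-474\right)}{-150599 + \left(\left(2 - \sqrt{26 + 135}\right) - -110\right)} = \frac{\frac{1}{-206316} - 948}{-150599 + \left(\left(2 - \sqrt{161}\right) + 110\right)} = \frac{- \frac{1}{206316} - 948}{-150599 + \left(112 - \sqrt{161}\right)} = - \frac{195587569}{206316 \left(-150487 - \sqrt{161}\right)}$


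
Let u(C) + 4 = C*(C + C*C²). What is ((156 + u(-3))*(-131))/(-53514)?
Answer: 15851/26757 ≈ 0.59241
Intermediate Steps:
u(C) = -4 + C*(C + C³) (u(C) = -4 + C*(C + C*C²) = -4 + C*(C + C³))
((156 + u(-3))*(-131))/(-53514) = ((156 + (-4 + (-3)² + (-3)⁴))*(-131))/(-53514) = ((156 + (-4 + 9 + 81))*(-131))*(-1/53514) = ((156 + 86)*(-131))*(-1/53514) = (242*(-131))*(-1/53514) = -31702*(-1/53514) = 15851/26757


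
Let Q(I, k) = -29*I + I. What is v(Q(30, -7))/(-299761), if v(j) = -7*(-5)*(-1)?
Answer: 5/42823 ≈ 0.00011676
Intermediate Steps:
Q(I, k) = -28*I
v(j) = -35 (v(j) = 35*(-1) = -35)
v(Q(30, -7))/(-299761) = -35/(-299761) = -35*(-1/299761) = 5/42823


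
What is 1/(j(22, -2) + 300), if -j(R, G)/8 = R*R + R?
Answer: -1/3748 ≈ -0.00026681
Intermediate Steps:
j(R, G) = -8*R - 8*R² (j(R, G) = -8*(R*R + R) = -8*(R² + R) = -8*(R + R²) = -8*R - 8*R²)
1/(j(22, -2) + 300) = 1/(-8*22*(1 + 22) + 300) = 1/(-8*22*23 + 300) = 1/(-4048 + 300) = 1/(-3748) = -1/3748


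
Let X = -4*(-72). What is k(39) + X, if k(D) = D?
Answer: 327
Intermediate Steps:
X = 288
k(39) + X = 39 + 288 = 327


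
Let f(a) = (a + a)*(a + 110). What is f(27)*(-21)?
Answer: -155358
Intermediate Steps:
f(a) = 2*a*(110 + a) (f(a) = (2*a)*(110 + a) = 2*a*(110 + a))
f(27)*(-21) = (2*27*(110 + 27))*(-21) = (2*27*137)*(-21) = 7398*(-21) = -155358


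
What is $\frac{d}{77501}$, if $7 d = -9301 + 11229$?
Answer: $\frac{1928}{542507} \approx 0.0035539$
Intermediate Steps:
$d = \frac{1928}{7}$ ($d = \frac{-9301 + 11229}{7} = \frac{1}{7} \cdot 1928 = \frac{1928}{7} \approx 275.43$)
$\frac{d}{77501} = \frac{1928}{7 \cdot 77501} = \frac{1928}{7} \cdot \frac{1}{77501} = \frac{1928}{542507}$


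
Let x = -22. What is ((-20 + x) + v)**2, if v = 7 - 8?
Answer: 1849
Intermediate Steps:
v = -1
((-20 + x) + v)**2 = ((-20 - 22) - 1)**2 = (-42 - 1)**2 = (-43)**2 = 1849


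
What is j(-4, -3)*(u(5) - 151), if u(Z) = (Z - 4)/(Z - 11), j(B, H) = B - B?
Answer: 0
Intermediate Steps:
j(B, H) = 0
u(Z) = (-4 + Z)/(-11 + Z)
j(-4, -3)*(u(5) - 151) = 0*((-4 + 5)/(-11 + 5) - 151) = 0*(1/(-6) - 151) = 0*(-1/6*1 - 151) = 0*(-1/6 - 151) = 0*(-907/6) = 0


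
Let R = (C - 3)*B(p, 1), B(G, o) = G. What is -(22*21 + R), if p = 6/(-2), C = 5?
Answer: -456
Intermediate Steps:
p = -3 (p = 6*(-½) = -3)
R = -6 (R = (5 - 3)*(-3) = 2*(-3) = -6)
-(22*21 + R) = -(22*21 - 6) = -(462 - 6) = -1*456 = -456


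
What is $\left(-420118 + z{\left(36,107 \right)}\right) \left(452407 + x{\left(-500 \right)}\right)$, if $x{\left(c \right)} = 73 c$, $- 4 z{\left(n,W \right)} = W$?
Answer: $- \frac{698964570153}{4} \approx -1.7474 \cdot 10^{11}$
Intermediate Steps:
$z{\left(n,W \right)} = - \frac{W}{4}$
$\left(-420118 + z{\left(36,107 \right)}\right) \left(452407 + x{\left(-500 \right)}\right) = \left(-420118 - \frac{107}{4}\right) \left(452407 + 73 \left(-500\right)\right) = \left(-420118 - \frac{107}{4}\right) \left(452407 - 36500\right) = \left(- \frac{1680579}{4}\right) 415907 = - \frac{698964570153}{4}$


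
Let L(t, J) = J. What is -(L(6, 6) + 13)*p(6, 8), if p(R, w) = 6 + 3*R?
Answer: -456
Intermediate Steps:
-(L(6, 6) + 13)*p(6, 8) = -(6 + 13)*(6 + 3*6) = -19*(6 + 18) = -19*24 = -1*456 = -456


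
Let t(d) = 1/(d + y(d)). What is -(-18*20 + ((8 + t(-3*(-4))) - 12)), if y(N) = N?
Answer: 8735/24 ≈ 363.96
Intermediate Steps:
t(d) = 1/(2*d) (t(d) = 1/(d + d) = 1/(2*d))
-(-18*20 + ((8 + t(-3*(-4))) - 12)) = -(-18*20 + ((8 + 1/(2*((-3*(-4))))) - 12)) = -(-360 + ((8 + (1/2)/12) - 12)) = -(-360 + ((8 + (1/2)*(1/12)) - 12)) = -(-360 + ((8 + 1/24) - 12)) = -(-360 + (193/24 - 12)) = -(-360 - 95/24) = -1*(-8735/24) = 8735/24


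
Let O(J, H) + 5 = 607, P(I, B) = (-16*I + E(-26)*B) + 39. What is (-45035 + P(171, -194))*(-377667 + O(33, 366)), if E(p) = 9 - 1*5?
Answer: 18290669020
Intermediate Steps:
E(p) = 4 (E(p) = 9 - 5 = 4)
P(I, B) = 39 - 16*I + 4*B (P(I, B) = (-16*I + 4*B) + 39 = 39 - 16*I + 4*B)
O(J, H) = 602 (O(J, H) = -5 + 607 = 602)
(-45035 + P(171, -194))*(-377667 + O(33, 366)) = (-45035 + (39 - 16*171 + 4*(-194)))*(-377667 + 602) = (-45035 + (39 - 2736 - 776))*(-377065) = (-45035 - 3473)*(-377065) = -48508*(-377065) = 18290669020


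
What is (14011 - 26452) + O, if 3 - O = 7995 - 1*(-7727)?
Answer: -28160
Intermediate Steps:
O = -15719 (O = 3 - (7995 - 1*(-7727)) = 3 - (7995 + 7727) = 3 - 1*15722 = 3 - 15722 = -15719)
(14011 - 26452) + O = (14011 - 26452) - 15719 = -12441 - 15719 = -28160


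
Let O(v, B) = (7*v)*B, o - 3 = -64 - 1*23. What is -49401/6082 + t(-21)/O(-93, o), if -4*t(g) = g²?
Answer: -12254489/1508336 ≈ -8.1245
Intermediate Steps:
o = -84 (o = 3 + (-64 - 1*23) = 3 + (-64 - 23) = 3 - 87 = -84)
t(g) = -g²/4
O(v, B) = 7*B*v
-49401/6082 + t(-21)/O(-93, o) = -49401/6082 + (-¼*(-21)²)/((7*(-84)*(-93))) = -49401*1/6082 - ¼*441/54684 = -49401/6082 - 441/4*1/54684 = -49401/6082 - 1/496 = -12254489/1508336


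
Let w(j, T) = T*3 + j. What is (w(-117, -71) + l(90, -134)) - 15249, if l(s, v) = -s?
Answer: -15669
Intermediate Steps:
w(j, T) = j + 3*T (w(j, T) = 3*T + j = j + 3*T)
(w(-117, -71) + l(90, -134)) - 15249 = ((-117 + 3*(-71)) - 1*90) - 15249 = ((-117 - 213) - 90) - 15249 = (-330 - 90) - 15249 = -420 - 15249 = -15669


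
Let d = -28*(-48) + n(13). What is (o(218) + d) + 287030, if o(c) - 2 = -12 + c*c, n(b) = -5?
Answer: 335883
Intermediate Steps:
d = 1339 (d = -28*(-48) - 5 = 1344 - 5 = 1339)
o(c) = -10 + c² (o(c) = 2 + (-12 + c*c) = 2 + (-12 + c²) = -10 + c²)
(o(218) + d) + 287030 = ((-10 + 218²) + 1339) + 287030 = ((-10 + 47524) + 1339) + 287030 = (47514 + 1339) + 287030 = 48853 + 287030 = 335883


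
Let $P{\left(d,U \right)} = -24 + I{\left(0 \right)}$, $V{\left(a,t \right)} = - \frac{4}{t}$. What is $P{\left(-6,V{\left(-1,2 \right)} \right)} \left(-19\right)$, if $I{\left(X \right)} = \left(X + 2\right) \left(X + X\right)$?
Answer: $456$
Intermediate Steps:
$I{\left(X \right)} = 2 X \left(2 + X\right)$ ($I{\left(X \right)} = \left(2 + X\right) 2 X = 2 X \left(2 + X\right)$)
$P{\left(d,U \right)} = -24$ ($P{\left(d,U \right)} = -24 + 2 \cdot 0 \left(2 + 0\right) = -24 + 2 \cdot 0 \cdot 2 = -24 + 0 = -24$)
$P{\left(-6,V{\left(-1,2 \right)} \right)} \left(-19\right) = \left(-24\right) \left(-19\right) = 456$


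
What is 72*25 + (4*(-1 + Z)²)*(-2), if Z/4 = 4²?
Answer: -29952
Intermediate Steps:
Z = 64 (Z = 4*4² = 4*16 = 64)
72*25 + (4*(-1 + Z)²)*(-2) = 72*25 + (4*(-1 + 64)²)*(-2) = 1800 + (4*63²)*(-2) = 1800 + (4*3969)*(-2) = 1800 + 15876*(-2) = 1800 - 31752 = -29952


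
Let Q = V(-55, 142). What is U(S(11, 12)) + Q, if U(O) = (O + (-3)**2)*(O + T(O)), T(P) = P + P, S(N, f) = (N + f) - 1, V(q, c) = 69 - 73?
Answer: 2042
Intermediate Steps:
V(q, c) = -4
S(N, f) = -1 + N + f
Q = -4
T(P) = 2*P
U(O) = 3*O*(9 + O) (U(O) = (O + (-3)**2)*(O + 2*O) = (O + 9)*(3*O) = (9 + O)*(3*O) = 3*O*(9 + O))
U(S(11, 12)) + Q = 3*(-1 + 11 + 12)*(9 + (-1 + 11 + 12)) - 4 = 3*22*(9 + 22) - 4 = 3*22*31 - 4 = 2046 - 4 = 2042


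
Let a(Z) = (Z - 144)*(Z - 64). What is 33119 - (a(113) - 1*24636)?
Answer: 59274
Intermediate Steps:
a(Z) = (-144 + Z)*(-64 + Z)
33119 - (a(113) - 1*24636) = 33119 - ((9216 + 113² - 208*113) - 1*24636) = 33119 - ((9216 + 12769 - 23504) - 24636) = 33119 - (-1519 - 24636) = 33119 - 1*(-26155) = 33119 + 26155 = 59274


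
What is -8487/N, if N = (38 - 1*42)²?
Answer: -8487/16 ≈ -530.44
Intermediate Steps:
N = 16 (N = (38 - 42)² = (-4)² = 16)
-8487/N = -8487/16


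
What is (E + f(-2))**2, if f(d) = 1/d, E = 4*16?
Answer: 16129/4 ≈ 4032.3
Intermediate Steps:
E = 64
(E + f(-2))**2 = (64 + 1/(-2))**2 = (64 - 1/2)**2 = (127/2)**2 = 16129/4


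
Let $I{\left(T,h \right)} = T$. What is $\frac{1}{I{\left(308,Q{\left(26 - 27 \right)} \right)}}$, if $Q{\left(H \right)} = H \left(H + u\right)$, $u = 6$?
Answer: $\frac{1}{308} \approx 0.0032468$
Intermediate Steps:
$Q{\left(H \right)} = H \left(6 + H\right)$ ($Q{\left(H \right)} = H \left(H + 6\right) = H \left(6 + H\right)$)
$\frac{1}{I{\left(308,Q{\left(26 - 27 \right)} \right)}} = \frac{1}{308}$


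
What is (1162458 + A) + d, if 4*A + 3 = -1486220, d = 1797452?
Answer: 10353417/4 ≈ 2.5884e+6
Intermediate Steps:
A = -1486223/4 (A = -¾ + (¼)*(-1486220) = -¾ - 371555 = -1486223/4 ≈ -3.7156e+5)
(1162458 + A) + d = (1162458 - 1486223/4) + 1797452 = 3163609/4 + 1797452 = 10353417/4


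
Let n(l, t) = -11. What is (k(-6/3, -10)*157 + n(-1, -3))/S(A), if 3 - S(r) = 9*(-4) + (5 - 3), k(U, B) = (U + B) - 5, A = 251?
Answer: -2680/37 ≈ -72.432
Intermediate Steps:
k(U, B) = -5 + B + U (k(U, B) = (B + U) - 5 = -5 + B + U)
S(r) = 37 (S(r) = 3 - (9*(-4) + (5 - 3)) = 3 - (-36 + 2) = 3 - 1*(-34) = 3 + 34 = 37)
(k(-6/3, -10)*157 + n(-1, -3))/S(A) = ((-5 - 10 - 6/3)*157 - 11)/37 = ((-5 - 10 - 6*⅓)*157 - 11)*(1/37) = ((-5 - 10 - 2)*157 - 11)*(1/37) = (-17*157 - 11)*(1/37) = (-2669 - 11)*(1/37) = -2680*1/37 = -2680/37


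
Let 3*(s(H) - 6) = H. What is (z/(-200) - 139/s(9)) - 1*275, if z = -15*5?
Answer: -20885/72 ≈ -290.07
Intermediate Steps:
z = -75
s(H) = 6 + H/3
(z/(-200) - 139/s(9)) - 1*275 = (-75/(-200) - 139/(6 + (1/3)*9)) - 1*275 = (-75*(-1/200) - 139/(6 + 3)) - 275 = (3/8 - 139/9) - 275 = -1085/72 - 275 = -20885/72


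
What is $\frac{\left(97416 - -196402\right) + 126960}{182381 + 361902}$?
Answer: $\frac{420778}{544283} \approx 0.77309$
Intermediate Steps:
$\frac{\left(97416 - -196402\right) + 126960}{182381 + 361902} = \frac{\left(97416 + 196402\right) + 126960}{544283} = \left(293818 + 126960\right) \frac{1}{544283} = 420778 \cdot \frac{1}{544283} = \frac{420778}{544283}$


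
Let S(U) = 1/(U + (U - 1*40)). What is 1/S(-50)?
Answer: -140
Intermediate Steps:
S(U) = 1/(-40 + 2*U) (S(U) = 1/(U + (U - 40)) = 1/(U + (-40 + U)) = 1/(-40 + 2*U))
1/S(-50) = 1/(1/(2*(-20 - 50))) = 1/((½)/(-70)) = 1/((½)*(-1/70)) = 1/(-1/140) = -140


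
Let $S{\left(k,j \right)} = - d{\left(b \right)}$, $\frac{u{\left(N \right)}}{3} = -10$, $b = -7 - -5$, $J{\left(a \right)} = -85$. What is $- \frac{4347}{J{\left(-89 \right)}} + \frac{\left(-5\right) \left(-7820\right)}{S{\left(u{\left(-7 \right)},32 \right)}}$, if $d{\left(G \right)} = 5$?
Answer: $- \frac{660353}{85} \approx -7768.9$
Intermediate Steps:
$b = -2$ ($b = -7 + 5 = -2$)
$u{\left(N \right)} = -30$ ($u{\left(N \right)} = 3 \left(-10\right) = -30$)
$S{\left(k,j \right)} = -5$ ($S{\left(k,j \right)} = \left(-1\right) 5 = -5$)
$- \frac{4347}{J{\left(-89 \right)}} + \frac{\left(-5\right) \left(-7820\right)}{S{\left(u{\left(-7 \right)},32 \right)}} = - \frac{4347}{-85} + \frac{\left(-5\right) \left(-7820\right)}{-5} = \left(-4347\right) \left(- \frac{1}{85}\right) + 39100 \left(- \frac{1}{5}\right) = \frac{4347}{85} - 7820 = - \frac{660353}{85}$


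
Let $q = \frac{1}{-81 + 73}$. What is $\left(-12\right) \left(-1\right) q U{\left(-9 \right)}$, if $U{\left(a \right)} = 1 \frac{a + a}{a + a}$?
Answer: $- \frac{3}{2} \approx -1.5$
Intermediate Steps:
$U{\left(a \right)} = 1$ ($U{\left(a \right)} = 1 \frac{2 a}{2 a} = 1 \cdot 2 a \frac{1}{2 a} = 1 \cdot 1 = 1$)
$q = - \frac{1}{8}$ ($q = \frac{1}{-8} = - \frac{1}{8} \approx -0.125$)
$\left(-12\right) \left(-1\right) q U{\left(-9 \right)} = \left(-12\right) \left(-1\right) \left(- \frac{1}{8}\right) 1 = 12 \left(- \frac{1}{8}\right) 1 = \left(- \frac{3}{2}\right) 1 = - \frac{3}{2}$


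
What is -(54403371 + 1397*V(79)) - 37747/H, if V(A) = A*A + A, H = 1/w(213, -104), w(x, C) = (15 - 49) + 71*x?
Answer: -632796894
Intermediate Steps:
w(x, C) = -34 + 71*x
H = 1/15089 (H = 1/(-34 + 71*213) = 1/(-34 + 15123) = 1/15089 ≈ 6.6273e-5)
V(A) = A + A² (V(A) = A² + A = A + A²)
-(54403371 + 1397*V(79)) - 37747/H = -(54403371 + 110363*(1 + 79)) - 37747/1/15089 = -1397/(1/(38943 + 79*80)) - 37747*15089 = -1397/(1/(38943 + 6320)) - 569564483 = -1397/(1/45263) - 569564483 = -1397/1/45263 - 569564483 = -1397*45263 - 569564483 = -63232411 - 569564483 = -632796894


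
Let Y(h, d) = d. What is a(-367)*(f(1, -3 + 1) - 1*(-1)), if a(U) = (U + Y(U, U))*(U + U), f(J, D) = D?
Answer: -538756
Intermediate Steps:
a(U) = 4*U² (a(U) = (U + U)*(U + U) = (2*U)*(2*U) = 4*U²)
a(-367)*(f(1, -3 + 1) - 1*(-1)) = (4*(-367)²)*((-3 + 1) - 1*(-1)) = (4*134689)*(-2 + 1) = 538756*(-1) = -538756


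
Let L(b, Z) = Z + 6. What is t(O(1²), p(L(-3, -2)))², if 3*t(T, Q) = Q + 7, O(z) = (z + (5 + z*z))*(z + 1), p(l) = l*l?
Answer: 529/9 ≈ 58.778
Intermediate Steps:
L(b, Z) = 6 + Z
p(l) = l²
O(z) = (1 + z)*(5 + z + z²) (O(z) = (z + (5 + z²))*(1 + z) = (5 + z + z²)*(1 + z) = (1 + z)*(5 + z + z²))
t(T, Q) = 7/3 + Q/3 (t(T, Q) = (Q + 7)/3 = (7 + Q)/3 = 7/3 + Q/3)
t(O(1²), p(L(-3, -2)))² = (7/3 + (6 - 2)²/3)² = (7/3 + (⅓)*4²)² = (7/3 + (⅓)*16)² = (7/3 + 16/3)² = (23/3)² = 529/9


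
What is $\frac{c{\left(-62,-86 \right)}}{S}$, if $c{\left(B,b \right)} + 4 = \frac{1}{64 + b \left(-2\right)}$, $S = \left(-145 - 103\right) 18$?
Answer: $\frac{943}{1053504} \approx 0.00089511$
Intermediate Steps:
$S = -4464$ ($S = \left(-248\right) 18 = -4464$)
$c{\left(B,b \right)} = -4 + \frac{1}{64 - 2 b}$ ($c{\left(B,b \right)} = -4 + \frac{1}{64 + b \left(-2\right)} = -4 + \frac{1}{64 - 2 b}$)
$\frac{c{\left(-62,-86 \right)}}{S} = \frac{\frac{1}{2} \frac{1}{-32 - 86} \left(255 - -688\right)}{-4464} = \frac{255 + 688}{2 \left(-118\right)} \left(- \frac{1}{4464}\right) = \frac{1}{2} \left(- \frac{1}{118}\right) 943 \left(- \frac{1}{4464}\right) = \left(- \frac{943}{236}\right) \left(- \frac{1}{4464}\right) = \frac{943}{1053504}$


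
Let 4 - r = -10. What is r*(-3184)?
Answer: -44576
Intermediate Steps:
r = 14 (r = 4 - 1*(-10) = 4 + 10 = 14)
r*(-3184) = 14*(-3184) = -44576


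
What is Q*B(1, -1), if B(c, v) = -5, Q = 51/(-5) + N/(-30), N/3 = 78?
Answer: 90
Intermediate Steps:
N = 234 (N = 3*78 = 234)
Q = -18 (Q = 51/(-5) + 234/(-30) = 51*(-⅕) + 234*(-1/30) = -51/5 - 39/5 = -18)
Q*B(1, -1) = -18*(-5) = 90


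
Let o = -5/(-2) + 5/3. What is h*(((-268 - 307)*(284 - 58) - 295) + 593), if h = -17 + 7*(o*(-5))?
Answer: 63335002/3 ≈ 2.1112e+7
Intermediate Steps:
o = 25/6 (o = -5*(-1/2) + 5*(1/3) = 5/2 + 5/3 = 25/6 ≈ 4.1667)
h = -977/6 (h = -17 + 7*((25/6)*(-5)) = -17 + 7*(-125/6) = -17 - 875/6 = -977/6 ≈ -162.83)
h*(((-268 - 307)*(284 - 58) - 295) + 593) = -977*(((-268 - 307)*(284 - 58) - 295) + 593)/6 = -977*((-575*226 - 295) + 593)/6 = -977*((-129950 - 295) + 593)/6 = -977*(-130245 + 593)/6 = -977/6*(-129652) = 63335002/3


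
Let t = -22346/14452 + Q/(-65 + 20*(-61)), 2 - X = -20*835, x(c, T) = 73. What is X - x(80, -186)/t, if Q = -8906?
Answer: 834379591672/49997451 ≈ 16688.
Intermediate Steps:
X = 16702 (X = 2 - (-20)*835 = 2 - 1*(-16700) = 2 + 16700 = 16702)
t = 49997451/9285410 (t = -22346/14452 - 8906/(-65 + 20*(-61)) = -22346*1/14452 - 8906/(-65 - 1220) = -11173/7226 - 8906/(-1285) = -11173/7226 - 8906*(-1/1285) = -11173/7226 + 8906/1285 = 49997451/9285410 ≈ 5.3845)
X - x(80, -186)/t = 16702 - 73/49997451/9285410 = 16702 - 73*9285410/49997451 = 16702 - 1*677834930/49997451 = 16702 - 677834930/49997451 = 834379591672/49997451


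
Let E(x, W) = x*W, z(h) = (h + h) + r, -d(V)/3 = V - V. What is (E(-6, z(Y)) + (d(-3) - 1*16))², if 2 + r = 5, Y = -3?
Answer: 4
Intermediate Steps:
d(V) = 0 (d(V) = -3*(V - V) = -3*0 = 0)
r = 3 (r = -2 + 5 = 3)
z(h) = 3 + 2*h (z(h) = (h + h) + 3 = 2*h + 3 = 3 + 2*h)
E(x, W) = W*x
(E(-6, z(Y)) + (d(-3) - 1*16))² = ((3 + 2*(-3))*(-6) + (0 - 1*16))² = ((3 - 6)*(-6) + (0 - 16))² = (-3*(-6) - 16)² = (18 - 16)² = 2² = 4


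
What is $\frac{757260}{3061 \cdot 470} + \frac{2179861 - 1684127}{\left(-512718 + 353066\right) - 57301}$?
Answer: $- \frac{54890780500}{31212377251} \approx -1.7586$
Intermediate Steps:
$\frac{757260}{3061 \cdot 470} + \frac{2179861 - 1684127}{\left(-512718 + 353066\right) - 57301} = \frac{757260}{1438670} + \frac{2179861 - 1684127}{-159652 - 57301} = 757260 \cdot \frac{1}{1438670} + \frac{495734}{-216953} = \frac{75726}{143867} + 495734 \left(- \frac{1}{216953}\right) = \frac{75726}{143867} - \frac{495734}{216953} = - \frac{54890780500}{31212377251}$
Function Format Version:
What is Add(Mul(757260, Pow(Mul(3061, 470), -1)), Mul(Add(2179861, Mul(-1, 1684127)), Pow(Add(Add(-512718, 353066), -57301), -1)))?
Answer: Rational(-54890780500, 31212377251) ≈ -1.7586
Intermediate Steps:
Add(Mul(757260, Pow(Mul(3061, 470), -1)), Mul(Add(2179861, Mul(-1, 1684127)), Pow(Add(Add(-512718, 353066), -57301), -1))) = Add(Mul(757260, Pow(1438670, -1)), Mul(Add(2179861, -1684127), Pow(Add(-159652, -57301), -1))) = Add(Mul(757260, Rational(1, 1438670)), Mul(495734, Pow(-216953, -1))) = Add(Rational(75726, 143867), Mul(495734, Rational(-1, 216953))) = Add(Rational(75726, 143867), Rational(-495734, 216953)) = Rational(-54890780500, 31212377251)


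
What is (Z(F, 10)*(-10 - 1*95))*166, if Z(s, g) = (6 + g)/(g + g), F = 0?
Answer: -13944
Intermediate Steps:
Z(s, g) = (6 + g)/(2*g) (Z(s, g) = (6 + g)/((2*g)) = (6 + g)*(1/(2*g)) = (6 + g)/(2*g))
(Z(F, 10)*(-10 - 1*95))*166 = (((½)*(6 + 10)/10)*(-10 - 1*95))*166 = (((½)*(⅒)*16)*(-10 - 95))*166 = ((⅘)*(-105))*166 = -84*166 = -13944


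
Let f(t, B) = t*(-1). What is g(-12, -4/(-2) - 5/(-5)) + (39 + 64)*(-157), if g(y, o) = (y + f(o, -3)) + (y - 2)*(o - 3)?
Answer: -16186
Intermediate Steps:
f(t, B) = -t
g(y, o) = y - o + (-3 + o)*(-2 + y) (g(y, o) = (y - o) + (y - 2)*(o - 3) = (y - o) + (-2 + y)*(-3 + o) = (y - o) + (-3 + o)*(-2 + y) = y - o + (-3 + o)*(-2 + y))
g(-12, -4/(-2) - 5/(-5)) + (39 + 64)*(-157) = (6 - 3*(-4/(-2) - 5/(-5)) - 2*(-12) + (-4/(-2) - 5/(-5))*(-12)) + (39 + 64)*(-157) = (6 - 3*(-4*(-½) - 5*(-⅕)) + 24 + (-4*(-½) - 5*(-⅕))*(-12)) + 103*(-157) = (6 - 3*(2 + 1) + 24 + (2 + 1)*(-12)) - 16171 = (6 - 3*3 + 24 + 3*(-12)) - 16171 = (6 - 9 + 24 - 36) - 16171 = -15 - 16171 = -16186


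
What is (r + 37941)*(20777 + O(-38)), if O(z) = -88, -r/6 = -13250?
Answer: 2429736849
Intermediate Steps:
r = 79500 (r = -6*(-13250) = 79500)
(r + 37941)*(20777 + O(-38)) = (79500 + 37941)*(20777 - 88) = 117441*20689 = 2429736849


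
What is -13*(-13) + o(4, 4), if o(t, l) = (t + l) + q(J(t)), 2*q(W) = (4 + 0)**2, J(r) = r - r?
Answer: 185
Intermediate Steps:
J(r) = 0
q(W) = 8 (q(W) = (4 + 0)**2/2 = (1/2)*4**2 = (1/2)*16 = 8)
o(t, l) = 8 + l + t (o(t, l) = (t + l) + 8 = (l + t) + 8 = 8 + l + t)
-13*(-13) + o(4, 4) = -13*(-13) + (8 + 4 + 4) = 169 + 16 = 185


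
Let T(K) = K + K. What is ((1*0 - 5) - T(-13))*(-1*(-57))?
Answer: 1197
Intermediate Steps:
T(K) = 2*K
((1*0 - 5) - T(-13))*(-1*(-57)) = ((1*0 - 5) - 2*(-13))*(-1*(-57)) = ((0 - 5) - 1*(-26))*57 = (-5 + 26)*57 = 21*57 = 1197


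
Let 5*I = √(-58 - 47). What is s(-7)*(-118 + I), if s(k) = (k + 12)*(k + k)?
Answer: 8260 - 14*I*√105 ≈ 8260.0 - 143.46*I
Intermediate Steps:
s(k) = 2*k*(12 + k) (s(k) = (12 + k)*(2*k) = 2*k*(12 + k))
I = I*√105/5 (I = √(-58 - 47)/5 = √(-105)/5 = (I*√105)/5 = I*√105/5 ≈ 2.0494*I)
s(-7)*(-118 + I) = (2*(-7)*(12 - 7))*(-118 + I*√105/5) = (2*(-7)*5)*(-118 + I*√105/5) = -70*(-118 + I*√105/5) = 8260 - 14*I*√105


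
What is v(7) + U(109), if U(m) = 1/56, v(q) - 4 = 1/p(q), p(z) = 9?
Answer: 2081/504 ≈ 4.1290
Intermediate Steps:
v(q) = 37/9 (v(q) = 4 + 1/9 = 37/9)
U(m) = 1/56
v(7) + U(109) = 37/9 + 1/56 = 2081/504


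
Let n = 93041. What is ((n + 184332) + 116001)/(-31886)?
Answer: -196687/15943 ≈ -12.337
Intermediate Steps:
((n + 184332) + 116001)/(-31886) = ((93041 + 184332) + 116001)/(-31886) = (277373 + 116001)*(-1/31886) = 393374*(-1/31886) = -196687/15943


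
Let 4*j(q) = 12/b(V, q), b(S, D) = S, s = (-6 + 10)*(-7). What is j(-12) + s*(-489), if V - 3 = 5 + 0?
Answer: 109539/8 ≈ 13692.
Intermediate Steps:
s = -28 (s = 4*(-7) = -28)
V = 8 (V = 3 + (5 + 0) = 3 + 5 = 8)
j(q) = 3/8 (j(q) = (12/8)/4 = (12*(⅛))/4 = (¼)*(3/2) = 3/8)
j(-12) + s*(-489) = 3/8 - 28*(-489) = 3/8 + 13692 = 109539/8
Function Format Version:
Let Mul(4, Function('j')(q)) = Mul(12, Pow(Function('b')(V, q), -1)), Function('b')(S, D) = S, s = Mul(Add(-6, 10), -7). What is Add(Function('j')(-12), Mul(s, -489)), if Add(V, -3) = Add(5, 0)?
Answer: Rational(109539, 8) ≈ 13692.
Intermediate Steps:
s = -28 (s = Mul(4, -7) = -28)
V = 8 (V = Add(3, Add(5, 0)) = Add(3, 5) = 8)
Function('j')(q) = Rational(3, 8) (Function('j')(q) = Mul(Rational(1, 4), Mul(12, Pow(8, -1))) = Mul(Rational(1, 4), Mul(12, Rational(1, 8))) = Mul(Rational(1, 4), Rational(3, 2)) = Rational(3, 8))
Add(Function('j')(-12), Mul(s, -489)) = Add(Rational(3, 8), Mul(-28, -489)) = Add(Rational(3, 8), 13692) = Rational(109539, 8)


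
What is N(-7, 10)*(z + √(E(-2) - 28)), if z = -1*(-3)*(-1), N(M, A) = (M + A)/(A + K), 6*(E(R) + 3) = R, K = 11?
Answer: -3/7 + I*√282/21 ≈ -0.42857 + 0.79966*I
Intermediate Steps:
E(R) = -3 + R/6
N(M, A) = (A + M)/(11 + A) (N(M, A) = (M + A)/(A + 11) = (A + M)/(11 + A))
z = -3 (z = 3*(-1) = -3)
N(-7, 10)*(z + √(E(-2) - 28)) = ((10 - 7)/(11 + 10))*(-3 + √((-3 + (⅙)*(-2)) - 28)) = (3/21)*(-3 + √((-3 - ⅓) - 28)) = ((1/21)*3)*(-3 + √(-10/3 - 28)) = (-3 + √(-94/3))/7 = (-3 + I*√282/3)/7 = -3/7 + I*√282/21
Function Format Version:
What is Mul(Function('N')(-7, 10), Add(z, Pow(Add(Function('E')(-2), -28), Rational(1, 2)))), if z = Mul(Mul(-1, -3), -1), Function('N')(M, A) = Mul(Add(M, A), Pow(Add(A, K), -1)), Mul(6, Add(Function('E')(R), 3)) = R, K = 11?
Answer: Add(Rational(-3, 7), Mul(Rational(1, 21), I, Pow(282, Rational(1, 2)))) ≈ Add(-0.42857, Mul(0.79966, I))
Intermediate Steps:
Function('E')(R) = Add(-3, Mul(Rational(1, 6), R))
Function('N')(M, A) = Mul(Pow(Add(11, A), -1), Add(A, M)) (Function('N')(M, A) = Mul(Add(M, A), Pow(Add(A, 11), -1)) = Mul(Add(A, M), Pow(Add(11, A), -1)) = Mul(Pow(Add(11, A), -1), Add(A, M)))
z = -3 (z = Mul(3, -1) = -3)
Mul(Function('N')(-7, 10), Add(z, Pow(Add(Function('E')(-2), -28), Rational(1, 2)))) = Mul(Mul(Pow(Add(11, 10), -1), Add(10, -7)), Add(-3, Pow(Add(Add(-3, Mul(Rational(1, 6), -2)), -28), Rational(1, 2)))) = Mul(Mul(Pow(21, -1), 3), Add(-3, Pow(Add(Add(-3, Rational(-1, 3)), -28), Rational(1, 2)))) = Mul(Mul(Rational(1, 21), 3), Add(-3, Pow(Add(Rational(-10, 3), -28), Rational(1, 2)))) = Mul(Rational(1, 7), Add(-3, Pow(Rational(-94, 3), Rational(1, 2)))) = Mul(Rational(1, 7), Add(-3, Mul(Rational(1, 3), I, Pow(282, Rational(1, 2))))) = Add(Rational(-3, 7), Mul(Rational(1, 21), I, Pow(282, Rational(1, 2))))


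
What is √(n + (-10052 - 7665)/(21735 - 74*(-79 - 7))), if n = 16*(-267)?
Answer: I*√3373471667855/28099 ≈ 65.365*I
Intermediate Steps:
n = -4272
√(n + (-10052 - 7665)/(21735 - 74*(-79 - 7))) = √(-4272 + (-10052 - 7665)/(21735 - 74*(-79 - 7))) = √(-4272 - 17717/(21735 - 74*(-86))) = √(-4272 - 17717/(21735 + 6364)) = √(-4272 - 17717/28099) = √(-120056645/28099) = I*√3373471667855/28099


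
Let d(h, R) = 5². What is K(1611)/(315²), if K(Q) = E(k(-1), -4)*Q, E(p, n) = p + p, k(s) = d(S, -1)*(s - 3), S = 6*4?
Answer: -1432/441 ≈ -3.2472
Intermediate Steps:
S = 24
d(h, R) = 25
k(s) = -75 + 25*s (k(s) = 25*(s - 3) = 25*(-3 + s) = -75 + 25*s)
E(p, n) = 2*p
K(Q) = -200*Q (K(Q) = (2*(-75 + 25*(-1)))*Q = (2*(-75 - 25))*Q = (2*(-100))*Q = -200*Q)
K(1611)/(315²) = (-200*1611)/(315²) = -322200/99225 = -322200*1/99225 = -1432/441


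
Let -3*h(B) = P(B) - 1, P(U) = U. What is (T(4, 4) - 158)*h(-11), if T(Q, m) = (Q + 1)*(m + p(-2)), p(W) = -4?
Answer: -632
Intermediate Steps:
T(Q, m) = (1 + Q)*(-4 + m) (T(Q, m) = (Q + 1)*(m - 4) = (1 + Q)*(-4 + m))
h(B) = ⅓ - B/3 (h(B) = -(B - 1)/3 = -(-1 + B)/3 = ⅓ - B/3)
(T(4, 4) - 158)*h(-11) = ((-4 + 4 - 4*4 + 4*4) - 158)*(⅓ - ⅓*(-11)) = ((-4 + 4 - 16 + 16) - 158)*(⅓ + 11/3) = (0 - 158)*4 = -158*4 = -632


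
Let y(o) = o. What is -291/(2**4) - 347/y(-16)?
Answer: 7/2 ≈ 3.5000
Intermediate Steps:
-291/(2**4) - 347/y(-16) = -291/(2**4) - 347/(-16) = -291/16 - 347*(-1/16) = -291*1/16 + 347/16 = -291/16 + 347/16 = 7/2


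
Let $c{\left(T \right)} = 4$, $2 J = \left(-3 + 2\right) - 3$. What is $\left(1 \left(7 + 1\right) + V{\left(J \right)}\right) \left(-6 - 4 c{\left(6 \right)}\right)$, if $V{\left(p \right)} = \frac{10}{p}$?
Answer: $-66$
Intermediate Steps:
$J = -2$ ($J = \frac{\left(-3 + 2\right) - 3}{2} = \frac{-1 - 3}{2} = \frac{1}{2} \left(-4\right) = -2$)
$\left(1 \left(7 + 1\right) + V{\left(J \right)}\right) \left(-6 - 4 c{\left(6 \right)}\right) = \left(1 \left(7 + 1\right) + \frac{10}{-2}\right) \left(-6 - 16\right) = \left(1 \cdot 8 + 10 \left(- \frac{1}{2}\right)\right) \left(-6 - 16\right) = \left(8 - 5\right) \left(-22\right) = 3 \left(-22\right) = -66$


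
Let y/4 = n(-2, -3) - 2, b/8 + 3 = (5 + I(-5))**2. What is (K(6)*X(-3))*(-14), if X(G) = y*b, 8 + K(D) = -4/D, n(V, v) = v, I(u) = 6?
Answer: -6872320/3 ≈ -2.2908e+6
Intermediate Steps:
b = 944 (b = -24 + 8*(5 + 6)**2 = -24 + 8*11**2 = -24 + 8*121 = -24 + 968 = 944)
K(D) = -8 - 4/D
y = -20 (y = 4*(-3 - 2) = 4*(-5) = -20)
X(G) = -18880 (X(G) = -20*944 = -18880)
(K(6)*X(-3))*(-14) = ((-8 - 4/6)*(-18880))*(-14) = ((-8 - 4*1/6)*(-18880))*(-14) = ((-8 - 2/3)*(-18880))*(-14) = -26/3*(-18880)*(-14) = (490880/3)*(-14) = -6872320/3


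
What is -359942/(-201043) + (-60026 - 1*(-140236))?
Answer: 16126018972/201043 ≈ 80212.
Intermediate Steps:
-359942/(-201043) + (-60026 - 1*(-140236)) = -359942*(-1/201043) + (-60026 + 140236) = 359942/201043 + 80210 = 16126018972/201043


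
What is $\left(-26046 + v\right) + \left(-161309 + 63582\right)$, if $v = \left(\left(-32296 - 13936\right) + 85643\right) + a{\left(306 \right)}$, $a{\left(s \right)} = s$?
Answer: $-84056$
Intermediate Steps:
$v = 39717$ ($v = \left(\left(-32296 - 13936\right) + 85643\right) + 306 = \left(-46232 + 85643\right) + 306 = 39411 + 306 = 39717$)
$\left(-26046 + v\right) + \left(-161309 + 63582\right) = \left(-26046 + 39717\right) + \left(-161309 + 63582\right) = 13671 - 97727 = -84056$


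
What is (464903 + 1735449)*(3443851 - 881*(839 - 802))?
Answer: 7505959561408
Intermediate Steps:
(464903 + 1735449)*(3443851 - 881*(839 - 802)) = 2200352*(3443851 - 881*37) = 2200352*(3443851 - 32597) = 2200352*3411254 = 7505959561408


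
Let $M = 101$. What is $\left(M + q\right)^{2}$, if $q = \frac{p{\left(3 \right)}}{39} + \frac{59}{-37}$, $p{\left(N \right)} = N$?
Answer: $\frac{2289718201}{231361} \approx 9896.7$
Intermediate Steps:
$q = - \frac{730}{481}$ ($q = \frac{3}{39} + \frac{59}{-37} = 3 \cdot \frac{1}{39} + 59 \left(- \frac{1}{37}\right) = \frac{1}{13} - \frac{59}{37} = - \frac{730}{481} \approx -1.5177$)
$\left(M + q\right)^{2} = \left(101 - \frac{730}{481}\right)^{2} = \left(\frac{47851}{481}\right)^{2} = \frac{2289718201}{231361}$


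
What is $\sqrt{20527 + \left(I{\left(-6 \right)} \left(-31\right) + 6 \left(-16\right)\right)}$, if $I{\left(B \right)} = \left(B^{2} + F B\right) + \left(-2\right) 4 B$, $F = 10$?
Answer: $\sqrt{19687} \approx 140.31$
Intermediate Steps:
$I{\left(B \right)} = B^{2} + 2 B$ ($I{\left(B \right)} = \left(B^{2} + 10 B\right) + \left(-2\right) 4 B = \left(B^{2} + 10 B\right) - 8 B = B^{2} + 2 B$)
$\sqrt{20527 + \left(I{\left(-6 \right)} \left(-31\right) + 6 \left(-16\right)\right)} = \sqrt{20527 + \left(- 6 \left(2 - 6\right) \left(-31\right) + 6 \left(-16\right)\right)} = \sqrt{20527 + \left(\left(-6\right) \left(-4\right) \left(-31\right) - 96\right)} = \sqrt{20527 + \left(24 \left(-31\right) - 96\right)} = \sqrt{20527 - 840} = \sqrt{19687}$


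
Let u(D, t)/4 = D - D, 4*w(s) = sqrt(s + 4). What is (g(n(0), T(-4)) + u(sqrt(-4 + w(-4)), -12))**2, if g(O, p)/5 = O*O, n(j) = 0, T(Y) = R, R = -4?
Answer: 0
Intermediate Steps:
T(Y) = -4
w(s) = sqrt(4 + s)/4 (w(s) = sqrt(s + 4)/4 = sqrt(4 + s)/4)
g(O, p) = 5*O**2 (g(O, p) = 5*(O*O) = 5*O**2)
u(D, t) = 0 (u(D, t) = 4*(D - D) = 4*0 = 0)
(g(n(0), T(-4)) + u(sqrt(-4 + w(-4)), -12))**2 = (5*0**2 + 0)**2 = (5*0 + 0)**2 = (0 + 0)**2 = 0**2 = 0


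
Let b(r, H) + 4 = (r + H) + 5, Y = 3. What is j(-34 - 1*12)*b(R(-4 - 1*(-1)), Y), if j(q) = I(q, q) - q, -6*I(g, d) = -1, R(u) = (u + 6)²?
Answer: 3601/6 ≈ 600.17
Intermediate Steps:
R(u) = (6 + u)²
I(g, d) = ⅙ (I(g, d) = -⅙*(-1) = ⅙)
b(r, H) = 1 + H + r (b(r, H) = -4 + ((r + H) + 5) = -4 + ((H + r) + 5) = -4 + (5 + H + r) = 1 + H + r)
j(q) = ⅙ - q
j(-34 - 1*12)*b(R(-4 - 1*(-1)), Y) = (⅙ - (-34 - 1*12))*(1 + 3 + (6 + (-4 - 1*(-1)))²) = (⅙ - (-34 - 12))*(1 + 3 + (6 + (-4 + 1))²) = (⅙ - 1*(-46))*(1 + 3 + (6 - 3)²) = (⅙ + 46)*(1 + 3 + 3²) = 277*(1 + 3 + 9)/6 = (277/6)*13 = 3601/6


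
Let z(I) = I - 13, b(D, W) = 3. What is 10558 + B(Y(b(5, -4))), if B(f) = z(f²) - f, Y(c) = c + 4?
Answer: 10587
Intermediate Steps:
z(I) = -13 + I
Y(c) = 4 + c
B(f) = -13 + f² - f (B(f) = (-13 + f²) - f = -13 + f² - f)
10558 + B(Y(b(5, -4))) = 10558 + (-13 + (4 + 3)² - (4 + 3)) = 10558 + (-13 + 7² - 1*7) = 10558 + (-13 + 49 - 7) = 10558 + 29 = 10587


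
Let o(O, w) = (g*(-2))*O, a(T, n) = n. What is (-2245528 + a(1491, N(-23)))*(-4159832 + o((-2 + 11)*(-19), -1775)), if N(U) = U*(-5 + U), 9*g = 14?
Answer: 9337146021200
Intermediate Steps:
g = 14/9 (g = (⅑)*14 = 14/9 ≈ 1.5556)
o(O, w) = -28*O/9 (o(O, w) = ((14/9)*(-2))*O = -28*O/9)
(-2245528 + a(1491, N(-23)))*(-4159832 + o((-2 + 11)*(-19), -1775)) = (-2245528 - 23*(-5 - 23))*(-4159832 - 28*(-2 + 11)*(-19)/9) = (-2245528 - 23*(-28))*(-4159832 - 28*(-19)) = (-2245528 + 644)*(-4159832 - 28/9*(-171)) = -2244884*(-4159832 + 532) = -2244884*(-4159300) = 9337146021200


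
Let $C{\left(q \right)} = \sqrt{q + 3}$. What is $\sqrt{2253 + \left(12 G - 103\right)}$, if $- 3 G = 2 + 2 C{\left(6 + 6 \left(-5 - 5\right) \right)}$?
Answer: $\sqrt{2142 - 8 i \sqrt{51}} \approx 46.286 - 0.6172 i$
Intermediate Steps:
$C{\left(q \right)} = \sqrt{3 + q}$
$G = - \frac{2}{3} - \frac{2 i \sqrt{51}}{3}$ ($G = - \frac{2 + 2 \sqrt{3 + \left(6 + 6 \left(-5 - 5\right)\right)}}{3} = - \frac{2 + 2 \sqrt{3 + \left(6 + 6 \left(-10\right)\right)}}{3} = - \frac{2 + 2 \sqrt{3 + \left(6 - 60\right)}}{3} = - \frac{2 + 2 \sqrt{3 - 54}}{3} = - \frac{2 + 2 \sqrt{-51}}{3} = - \frac{2 + 2 i \sqrt{51}}{3} = - \frac{2}{3} - \frac{2 i \sqrt{51}}{3} \approx -0.66667 - 4.761 i$)
$\sqrt{2253 + \left(12 G - 103\right)} = \sqrt{2253 - \left(103 - 12 \left(- \frac{2}{3} - \frac{2 i \sqrt{51}}{3}\right)\right)} = \sqrt{2253 - \left(111 + 8 i \sqrt{51}\right)} = \sqrt{2142 - 8 i \sqrt{51}}$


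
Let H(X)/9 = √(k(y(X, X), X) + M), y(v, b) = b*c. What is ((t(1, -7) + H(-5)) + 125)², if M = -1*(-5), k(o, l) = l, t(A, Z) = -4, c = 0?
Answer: 14641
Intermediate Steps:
y(v, b) = 0 (y(v, b) = b*0 = 0)
M = 5
H(X) = 9*√(5 + X) (H(X) = 9*√(X + 5) = 9*√(5 + X))
((t(1, -7) + H(-5)) + 125)² = ((-4 + 9*√(5 - 5)) + 125)² = ((-4 + 9*√0) + 125)² = ((-4 + 9*0) + 125)² = ((-4 + 0) + 125)² = (-4 + 125)² = 121² = 14641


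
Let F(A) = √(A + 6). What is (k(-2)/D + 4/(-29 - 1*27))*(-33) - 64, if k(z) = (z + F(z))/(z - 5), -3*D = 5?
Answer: -863/14 ≈ -61.643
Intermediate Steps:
D = -5/3 (D = -⅓*5 = -5/3 ≈ -1.6667)
F(A) = √(6 + A)
k(z) = (z + √(6 + z))/(-5 + z) (k(z) = (z + √(6 + z))/(z - 5) = (z + √(6 + z))/(-5 + z))
(k(-2)/D + 4/(-29 - 1*27))*(-33) - 64 = (((-2 + √(6 - 2))/(-5 - 2))/(-5/3) + 4/(-29 - 1*27))*(-33) - 64 = (((-2 + √4)/(-7))*(-⅗) + 4/(-29 - 27))*(-33) - 64 = (-(-2 + 2)/7*(-⅗) + 4/(-56))*(-33) - 64 = (-⅐*0*(-⅗) + 4*(-1/56))*(-33) - 64 = (0*(-⅗) - 1/14)*(-33) - 64 = (0 - 1/14)*(-33) - 64 = -1/14*(-33) - 64 = 33/14 - 64 = -863/14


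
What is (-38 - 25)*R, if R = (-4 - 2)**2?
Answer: -2268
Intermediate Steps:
R = 36 (R = (-6)**2 = 36)
(-38 - 25)*R = (-38 - 25)*36 = -63*36 = -2268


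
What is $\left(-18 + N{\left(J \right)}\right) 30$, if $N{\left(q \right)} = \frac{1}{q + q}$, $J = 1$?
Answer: $-525$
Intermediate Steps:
$N{\left(q \right)} = \frac{1}{2 q}$
$\left(-18 + N{\left(J \right)}\right) 30 = \left(-18 + \frac{1}{2 \cdot 1}\right) 30 = \left(-18 + \frac{1}{2} \cdot 1\right) 30 = \left(-18 + \frac{1}{2}\right) 30 = \left(- \frac{35}{2}\right) 30 = -525$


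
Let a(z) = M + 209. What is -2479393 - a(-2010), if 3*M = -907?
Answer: -7437899/3 ≈ -2.4793e+6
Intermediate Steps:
M = -907/3 (M = (⅓)*(-907) = -907/3 ≈ -302.33)
a(z) = -280/3 (a(z) = -907/3 + 209 = -280/3)
-2479393 - a(-2010) = -2479393 - 1*(-280/3) = -2479393 + 280/3 = -7437899/3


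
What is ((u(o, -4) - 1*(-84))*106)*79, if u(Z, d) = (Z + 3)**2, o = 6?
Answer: 1381710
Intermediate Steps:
u(Z, d) = (3 + Z)**2
((u(o, -4) - 1*(-84))*106)*79 = (((3 + 6)**2 - 1*(-84))*106)*79 = ((9**2 + 84)*106)*79 = ((81 + 84)*106)*79 = (165*106)*79 = 17490*79 = 1381710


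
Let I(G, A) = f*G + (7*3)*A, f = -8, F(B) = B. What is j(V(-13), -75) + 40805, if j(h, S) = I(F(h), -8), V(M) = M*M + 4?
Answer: 39253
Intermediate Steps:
V(M) = 4 + M**2 (V(M) = M**2 + 4 = 4 + M**2)
I(G, A) = -8*G + 21*A (I(G, A) = -8*G + (7*3)*A = -8*G + 21*A)
j(h, S) = -168 - 8*h (j(h, S) = -8*h + 21*(-8) = -8*h - 168 = -168 - 8*h)
j(V(-13), -75) + 40805 = (-168 - 8*(4 + (-13)**2)) + 40805 = (-168 - 8*(4 + 169)) + 40805 = (-168 - 8*173) + 40805 = (-168 - 1384) + 40805 = -1552 + 40805 = 39253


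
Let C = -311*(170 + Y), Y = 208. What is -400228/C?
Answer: 200114/58779 ≈ 3.4045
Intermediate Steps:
C = -117558 (C = -311*(170 + 208) = -311*378 = -117558)
-400228/C = -400228/(-117558) = -400228*(-1/117558) = 200114/58779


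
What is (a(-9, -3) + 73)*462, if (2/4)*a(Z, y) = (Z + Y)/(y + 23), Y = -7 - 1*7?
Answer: 163317/5 ≈ 32663.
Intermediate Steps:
Y = -14 (Y = -7 - 7 = -14)
a(Z, y) = 2*(-14 + Z)/(23 + y) (a(Z, y) = 2*((Z - 14)/(y + 23)) = 2*((-14 + Z)/(23 + y)) = 2*(-14 + Z)/(23 + y))
(a(-9, -3) + 73)*462 = (2*(-14 - 9)/(23 - 3) + 73)*462 = (2*(-23)/20 + 73)*462 = (2*(1/20)*(-23) + 73)*462 = (-23/10 + 73)*462 = (707/10)*462 = 163317/5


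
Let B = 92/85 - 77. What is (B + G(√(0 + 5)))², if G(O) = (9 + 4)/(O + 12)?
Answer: 780944166974/139594225 + 22976382*√5/1642285 ≈ 5625.7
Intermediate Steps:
G(O) = 13/(12 + O)
B = -6453/85 (B = 92*(1/85) - 77 = 92/85 - 77 = -6453/85 ≈ -75.918)
(B + G(√(0 + 5)))² = (-6453/85 + 13/(12 + √(0 + 5)))² = (-6453/85 + 13/(12 + √5))²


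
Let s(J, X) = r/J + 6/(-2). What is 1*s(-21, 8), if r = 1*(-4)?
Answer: -59/21 ≈ -2.8095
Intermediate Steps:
r = -4
s(J, X) = -3 - 4/J (s(J, X) = -4/J + 6/(-2) = -4/J + 6*(-½) = -4/J - 3 = -3 - 4/J)
1*s(-21, 8) = 1*(-3 - 4/(-21)) = 1*(-3 - 4*(-1/21)) = 1*(-3 + 4/21) = 1*(-59/21) = -59/21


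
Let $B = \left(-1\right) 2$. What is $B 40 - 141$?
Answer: $-221$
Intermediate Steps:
$B = -2$
$B 40 - 141 = \left(-2\right) 40 - 141 = -80 - 141 = -221$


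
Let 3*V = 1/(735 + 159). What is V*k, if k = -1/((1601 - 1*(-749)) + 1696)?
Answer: -1/10851372 ≈ -9.2154e-8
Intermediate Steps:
V = 1/2682 (V = 1/(3*(735 + 159)) = (⅓)/894 = (⅓)*(1/894) = 1/2682 ≈ 0.00037286)
k = -1/4046 (k = -1/((1601 + 749) + 1696) = -1/(2350 + 1696) = -1/4046 ≈ -0.00024716)
V*k = (1/2682)*(-1/4046) = -1/10851372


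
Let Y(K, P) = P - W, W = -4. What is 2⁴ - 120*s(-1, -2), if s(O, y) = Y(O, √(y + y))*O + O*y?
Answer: 256 + 240*I ≈ 256.0 + 240.0*I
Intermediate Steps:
Y(K, P) = 4 + P (Y(K, P) = P - 1*(-4) = P + 4 = 4 + P)
s(O, y) = O*y + O*(4 + √2*√y) (s(O, y) = (4 + √(y + y))*O + O*y = (4 + √(2*y))*O + O*y = (4 + √2*√y)*O + O*y = O*(4 + √2*√y) + O*y = O*y + O*(4 + √2*√y))
2⁴ - 120*s(-1, -2) = 2⁴ - (-120)*(4 - 2 + √2*√(-2)) = 16 - (-120)*(4 - 2 + √2*(I*√2)) = 16 - (-120)*(4 - 2 + 2*I) = 16 - (-120)*(2 + 2*I) = 16 - 120*(-2 - 2*I) = 16 + (240 + 240*I) = 256 + 240*I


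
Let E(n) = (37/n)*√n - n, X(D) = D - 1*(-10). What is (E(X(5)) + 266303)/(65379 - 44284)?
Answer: 266288/21095 + 37*√15/316425 ≈ 12.624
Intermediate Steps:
X(D) = 10 + D (X(D) = D + 10 = 10 + D)
E(n) = -n + 37/√n (E(n) = 37/√n - n = -n + 37/√n)
(E(X(5)) + 266303)/(65379 - 44284) = ((-(10 + 5) + 37/√(10 + 5)) + 266303)/(65379 - 44284) = ((-1*15 + 37/√15) + 266303)/21095 = ((-15 + 37*(√15/15)) + 266303)*(1/21095) = ((-15 + 37*√15/15) + 266303)*(1/21095) = (266288 + 37*√15/15)*(1/21095) = 266288/21095 + 37*√15/316425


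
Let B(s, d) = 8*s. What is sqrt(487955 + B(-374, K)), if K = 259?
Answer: sqrt(484963) ≈ 696.39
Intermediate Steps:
sqrt(487955 + B(-374, K)) = sqrt(487955 + 8*(-374)) = sqrt(487955 - 2992) = sqrt(484963)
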